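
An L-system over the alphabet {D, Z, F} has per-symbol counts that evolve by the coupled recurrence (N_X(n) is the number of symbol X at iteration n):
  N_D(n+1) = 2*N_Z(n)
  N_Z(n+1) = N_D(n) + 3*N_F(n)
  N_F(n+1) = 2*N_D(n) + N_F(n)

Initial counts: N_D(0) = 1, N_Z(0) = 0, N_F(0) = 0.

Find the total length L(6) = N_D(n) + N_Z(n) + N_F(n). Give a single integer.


Step 0: N_D=1, N_Z=0, N_F=0, L=1
Step 1: N_D=0, N_Z=1, N_F=2, L=3
Step 2: N_D=2, N_Z=6, N_F=2, L=10
Step 3: N_D=12, N_Z=8, N_F=6, L=26
Step 4: N_D=16, N_Z=30, N_F=30, L=76
Step 5: N_D=60, N_Z=106, N_F=62, L=228
Step 6: N_D=212, N_Z=246, N_F=182, L=640

Answer: 640


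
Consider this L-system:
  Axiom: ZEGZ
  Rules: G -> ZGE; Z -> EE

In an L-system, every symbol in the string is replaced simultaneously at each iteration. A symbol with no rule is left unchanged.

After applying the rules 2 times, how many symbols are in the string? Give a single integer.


Step 0: length = 4
Step 1: length = 8
Step 2: length = 11

Answer: 11


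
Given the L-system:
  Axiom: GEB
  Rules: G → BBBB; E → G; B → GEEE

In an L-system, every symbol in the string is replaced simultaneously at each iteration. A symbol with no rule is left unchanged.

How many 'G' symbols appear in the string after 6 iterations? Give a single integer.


Answer: 448

Derivation:
Final string: GEEEGEEEGEEEGEEEBBBBBBBBBBBBGEEEGEEEGEEEGEEEBBBBBBBBBBBBGEEEGEEEGEEEGEEEBBBBBBBBBBBBGEEEGEEEGEEEGEEEBBBBBBBBBBBBBBBBGGGBBBBGGGBBBBGGGBBBBGGGBBBBGGGBBBBGGGBBBBGGGBBBBGGGBBBBGGGBBBBGGGBBBBGGGBBBBGGGGEEEGEEEGEEEGEEEBBBBBBBBBBBBGEEEGEEEGEEEGEEEBBBBBBBBBBBBGEEEGEEEGEEEGEEEBBBBBBBBBBBBGEEEGEEEGEEEGEEEBBBBBBBBBBBBBBBBGGGBBBBGGGBBBBGGGBBBBGGGBBBBGGGBBBBGGGBBBBGGGBBBBGGGBBBBGGGBBBBGGGBBBBGGGBBBBGGGGEEEGEEEGEEEGEEEBBBBBBBBBBBBGEEEGEEEGEEEGEEEBBBBBBBBBBBBGEEEGEEEGEEEGEEEBBBBBBBBBBBBGEEEGEEEGEEEGEEEBBBBBBBBBBBBBBBBGGGBBBBGGGBBBBGGGBBBBGGGBBBBGGGBBBBGGGBBBBGGGBBBBGGGBBBBGGGBBBBGGGBBBBGGGBBBBGGGGEEEGEEEGEEEGEEEBBBBBBBBBBBBGEEEGEEEGEEEGEEEBBBBBBBBBBBBGEEEGEEEGEEEGEEEBBBBBBBBBBBBGEEEGEEEGEEEGEEEBBBBBBBBBBBBBBBBGGGBBBBGGGBBBBGGGBBBBGGGBBBBGGGBBBBGGGBBBBGGGBBBBGGGBBBBGGGBBBBGGGBBBBGGGBBBBGGGBBBBGGGBBBBGGGBBBBGGGBBBBGGGGEEEGEEEGEEEGEEEGEEEGEEEGEEEGEEEGEEEGEEEGEEEGEEEBBBBGGGBBBBGGGBBBBGGGBBBBGGGGEEEGEEEGEEEGEEEGEEEGEEEGEEEGEEEGEEEGEEEGEEEGEEEBBBBGGGBBBBGGGBBBBGGGBBBBGGGGEEEGEEEGEEEGEEEGEEEGEEEGEEEGEEEGEEEGEEEGEEEGEEEBBBBGGGBBBBGGGBBBBGGGBBBBGGGGEEEGEEEGEEEGEEEGEEEGEEEGEEEGEEEGEEEGEEEGEEEGEEEBBBBGGGBBBBGGGBBBBGGGBBBBGGGGEEEGEEEGEEEGEEEGEEEGEEEGEEEGEEEGEEEGEEEGEEEGEEEBBBBGGGBBBBGGGBBBBGGGBBBBGGGGEEEGEEEGEEEGEEEGEEEGEEEGEEEGEEEGEEEGEEEGEEEGEEEBBBBGGGBBBBGGGBBBBGGGBBBBGGGGEEEGEEEGEEEGEEEGEEEGEEEGEEEGEEEGEEEGEEEGEEEGEEEBBBBGGGBBBBGGGBBBBGGGBBBBGGGGEEEGEEEGEEEGEEEGEEEGEEEGEEEGEEEGEEEGEEEGEEEGEEEGEEEGEEEGEEEGEEEBBBBBBBBBBBBGEEEGEEEGEEEGEEEBBBBBBBBBBBBGEEEGEEEGEEEGEEEBBBBBBBBBBBBGEEEGEEEGEEEGEEEBBBBBBBBBBBBGEEEGEEEGEEEGEEEBBBBBBBBBBBBGEEEGEEEGEEEGEEEBBBBBBBBBBBBGEEEGEEEGEEEGEEEBBBBBBBBBBBBGEEEGEEEGEEEGEEEBBBBBBBBBBBBGEEEGEEEGEEEGEEEBBBBBBBBBBBBGEEEGEEEGEEEGEEEBBBBBBBBBBBBGEEEGEEEGEEEGEEEBBBBBBBBBBBBGEEEGEEEGEEEGEEEBBBBBBBBBBBB
Count of 'G': 448


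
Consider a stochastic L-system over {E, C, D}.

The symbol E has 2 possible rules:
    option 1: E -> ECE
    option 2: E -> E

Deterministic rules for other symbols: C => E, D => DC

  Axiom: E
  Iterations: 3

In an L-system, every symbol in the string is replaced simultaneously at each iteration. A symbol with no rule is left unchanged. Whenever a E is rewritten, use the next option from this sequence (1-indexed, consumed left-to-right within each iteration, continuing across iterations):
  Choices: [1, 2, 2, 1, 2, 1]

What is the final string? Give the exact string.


Step 0: E
Step 1: ECE  (used choices [1])
Step 2: EEE  (used choices [2, 2])
Step 3: ECEEECE  (used choices [1, 2, 1])

Answer: ECEEECE


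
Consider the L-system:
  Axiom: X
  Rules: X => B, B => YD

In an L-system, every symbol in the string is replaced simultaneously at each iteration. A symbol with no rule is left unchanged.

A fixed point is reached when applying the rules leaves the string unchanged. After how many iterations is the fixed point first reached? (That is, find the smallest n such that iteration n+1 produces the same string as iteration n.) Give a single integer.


Step 0: X
Step 1: B
Step 2: YD
Step 3: YD  (unchanged — fixed point at step 2)

Answer: 2


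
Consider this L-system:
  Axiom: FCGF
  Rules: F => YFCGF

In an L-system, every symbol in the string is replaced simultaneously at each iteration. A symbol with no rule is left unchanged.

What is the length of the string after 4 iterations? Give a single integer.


Answer: 124

Derivation:
Step 0: length = 4
Step 1: length = 12
Step 2: length = 28
Step 3: length = 60
Step 4: length = 124


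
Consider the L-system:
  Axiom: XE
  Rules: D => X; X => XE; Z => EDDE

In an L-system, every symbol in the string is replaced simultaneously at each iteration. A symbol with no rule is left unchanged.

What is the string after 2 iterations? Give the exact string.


Step 0: XE
Step 1: XEE
Step 2: XEEE

Answer: XEEE


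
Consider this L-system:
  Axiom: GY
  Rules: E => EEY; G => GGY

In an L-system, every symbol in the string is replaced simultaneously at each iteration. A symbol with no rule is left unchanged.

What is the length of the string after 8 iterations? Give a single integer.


Answer: 512

Derivation:
Step 0: length = 2
Step 1: length = 4
Step 2: length = 8
Step 3: length = 16
Step 4: length = 32
Step 5: length = 64
Step 6: length = 128
Step 7: length = 256
Step 8: length = 512


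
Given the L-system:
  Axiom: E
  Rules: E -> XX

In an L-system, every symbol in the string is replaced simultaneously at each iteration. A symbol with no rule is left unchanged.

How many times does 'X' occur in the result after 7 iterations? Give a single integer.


Answer: 2

Derivation:
Step 0: E  (0 'X')
Step 1: XX  (2 'X')
Step 2: XX  (2 'X')
Step 3: XX  (2 'X')
Step 4: XX  (2 'X')
Step 5: XX  (2 'X')
Step 6: XX  (2 'X')
Step 7: XX  (2 'X')


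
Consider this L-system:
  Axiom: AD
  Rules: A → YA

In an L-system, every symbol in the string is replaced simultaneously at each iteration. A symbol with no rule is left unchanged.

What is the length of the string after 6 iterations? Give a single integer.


Answer: 8

Derivation:
Step 0: length = 2
Step 1: length = 3
Step 2: length = 4
Step 3: length = 5
Step 4: length = 6
Step 5: length = 7
Step 6: length = 8


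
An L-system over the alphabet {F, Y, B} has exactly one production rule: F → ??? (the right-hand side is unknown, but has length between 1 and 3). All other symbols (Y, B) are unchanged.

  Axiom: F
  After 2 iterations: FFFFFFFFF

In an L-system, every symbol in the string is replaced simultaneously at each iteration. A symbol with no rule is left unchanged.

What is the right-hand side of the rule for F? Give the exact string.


Answer: FFF

Derivation:
Trying F → FFF:
  Step 0: F
  Step 1: FFF
  Step 2: FFFFFFFFF
Matches the given result.


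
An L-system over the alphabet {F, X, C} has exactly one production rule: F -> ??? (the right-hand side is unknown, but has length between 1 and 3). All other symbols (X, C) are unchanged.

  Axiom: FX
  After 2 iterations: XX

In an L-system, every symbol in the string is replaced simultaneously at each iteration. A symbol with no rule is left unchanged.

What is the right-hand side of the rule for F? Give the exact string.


Trying F -> X:
  Step 0: FX
  Step 1: XX
  Step 2: XX
Matches the given result.

Answer: X


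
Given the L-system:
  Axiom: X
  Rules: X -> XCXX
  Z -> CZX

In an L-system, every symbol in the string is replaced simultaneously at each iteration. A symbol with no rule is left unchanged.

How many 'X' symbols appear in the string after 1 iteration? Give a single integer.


Answer: 3

Derivation:
Step 0: X  (1 'X')
Step 1: XCXX  (3 'X')


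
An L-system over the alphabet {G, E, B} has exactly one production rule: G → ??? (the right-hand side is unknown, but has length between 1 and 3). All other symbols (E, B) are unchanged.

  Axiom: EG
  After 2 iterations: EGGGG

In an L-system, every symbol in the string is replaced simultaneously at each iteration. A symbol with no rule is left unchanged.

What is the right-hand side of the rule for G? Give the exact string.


Answer: GG

Derivation:
Trying G → GG:
  Step 0: EG
  Step 1: EGG
  Step 2: EGGGG
Matches the given result.


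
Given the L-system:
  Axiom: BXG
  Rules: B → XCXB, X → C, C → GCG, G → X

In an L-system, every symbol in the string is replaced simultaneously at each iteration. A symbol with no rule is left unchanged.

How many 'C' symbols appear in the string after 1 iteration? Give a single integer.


Answer: 2

Derivation:
Step 0: BXG  (0 'C')
Step 1: XCXBCX  (2 'C')


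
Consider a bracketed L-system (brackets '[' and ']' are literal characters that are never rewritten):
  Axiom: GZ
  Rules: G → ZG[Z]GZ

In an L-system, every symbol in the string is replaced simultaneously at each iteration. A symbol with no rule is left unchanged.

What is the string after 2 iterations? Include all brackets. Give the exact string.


Answer: ZZG[Z]GZ[Z]ZG[Z]GZZZ

Derivation:
Step 0: GZ
Step 1: ZG[Z]GZZ
Step 2: ZZG[Z]GZ[Z]ZG[Z]GZZZ


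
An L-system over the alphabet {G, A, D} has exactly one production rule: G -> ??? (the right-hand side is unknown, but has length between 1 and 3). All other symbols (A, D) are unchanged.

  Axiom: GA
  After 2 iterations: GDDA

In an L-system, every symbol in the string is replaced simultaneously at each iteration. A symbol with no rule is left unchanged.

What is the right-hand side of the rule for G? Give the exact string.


Trying G -> GD:
  Step 0: GA
  Step 1: GDA
  Step 2: GDDA
Matches the given result.

Answer: GD


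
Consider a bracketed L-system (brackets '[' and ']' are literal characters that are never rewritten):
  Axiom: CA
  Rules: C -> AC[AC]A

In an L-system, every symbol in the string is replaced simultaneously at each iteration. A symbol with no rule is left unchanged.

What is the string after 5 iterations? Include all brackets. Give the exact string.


Answer: AAAAAC[AC]A[AAC[AC]A]A[AAAC[AC]A[AAC[AC]A]A]A[AAAAC[AC]A[AAC[AC]A]A[AAAC[AC]A[AAC[AC]A]A]A]A[AAAAAC[AC]A[AAC[AC]A]A[AAAC[AC]A[AAC[AC]A]A]A[AAAAC[AC]A[AAC[AC]A]A[AAAC[AC]A[AAC[AC]A]A]A]A]AA

Derivation:
Step 0: CA
Step 1: AC[AC]AA
Step 2: AAC[AC]A[AAC[AC]A]AA
Step 3: AAAC[AC]A[AAC[AC]A]A[AAAC[AC]A[AAC[AC]A]A]AA
Step 4: AAAAC[AC]A[AAC[AC]A]A[AAAC[AC]A[AAC[AC]A]A]A[AAAAC[AC]A[AAC[AC]A]A[AAAC[AC]A[AAC[AC]A]A]A]AA
Step 5: AAAAAC[AC]A[AAC[AC]A]A[AAAC[AC]A[AAC[AC]A]A]A[AAAAC[AC]A[AAC[AC]A]A[AAAC[AC]A[AAC[AC]A]A]A]A[AAAAAC[AC]A[AAC[AC]A]A[AAAC[AC]A[AAC[AC]A]A]A[AAAAC[AC]A[AAC[AC]A]A[AAAC[AC]A[AAC[AC]A]A]A]A]AA


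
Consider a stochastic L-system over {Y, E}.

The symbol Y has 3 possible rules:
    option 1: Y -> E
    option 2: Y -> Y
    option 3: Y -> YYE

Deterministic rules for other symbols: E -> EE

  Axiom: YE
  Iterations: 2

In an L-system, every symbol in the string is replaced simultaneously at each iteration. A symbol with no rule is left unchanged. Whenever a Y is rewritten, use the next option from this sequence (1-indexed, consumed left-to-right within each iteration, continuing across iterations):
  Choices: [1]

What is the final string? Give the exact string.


Step 0: YE
Step 1: EEE  (used choices [1])
Step 2: EEEEEE  (used choices [])

Answer: EEEEEE


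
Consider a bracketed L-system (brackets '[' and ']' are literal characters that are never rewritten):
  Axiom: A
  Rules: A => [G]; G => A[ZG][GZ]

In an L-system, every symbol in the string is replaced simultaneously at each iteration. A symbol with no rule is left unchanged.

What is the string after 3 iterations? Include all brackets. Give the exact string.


Step 0: A
Step 1: [G]
Step 2: [A[ZG][GZ]]
Step 3: [[G][ZA[ZG][GZ]][A[ZG][GZ]Z]]

Answer: [[G][ZA[ZG][GZ]][A[ZG][GZ]Z]]


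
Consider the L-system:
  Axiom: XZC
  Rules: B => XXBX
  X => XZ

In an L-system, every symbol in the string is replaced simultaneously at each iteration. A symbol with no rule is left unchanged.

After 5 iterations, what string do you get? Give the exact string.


Answer: XZZZZZZC

Derivation:
Step 0: XZC
Step 1: XZZC
Step 2: XZZZC
Step 3: XZZZZC
Step 4: XZZZZZC
Step 5: XZZZZZZC


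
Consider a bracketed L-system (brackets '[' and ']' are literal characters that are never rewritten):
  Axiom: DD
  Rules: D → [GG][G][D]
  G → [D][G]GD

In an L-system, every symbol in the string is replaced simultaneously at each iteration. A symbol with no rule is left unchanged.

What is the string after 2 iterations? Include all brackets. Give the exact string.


Step 0: DD
Step 1: [GG][G][D][GG][G][D]
Step 2: [[D][G]GD[D][G]GD][[D][G]GD][[GG][G][D]][[D][G]GD[D][G]GD][[D][G]GD][[GG][G][D]]

Answer: [[D][G]GD[D][G]GD][[D][G]GD][[GG][G][D]][[D][G]GD[D][G]GD][[D][G]GD][[GG][G][D]]


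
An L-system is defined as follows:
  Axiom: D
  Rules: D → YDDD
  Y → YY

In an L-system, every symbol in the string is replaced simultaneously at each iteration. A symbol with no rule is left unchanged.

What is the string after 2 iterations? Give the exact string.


Step 0: D
Step 1: YDDD
Step 2: YYYDDDYDDDYDDD

Answer: YYYDDDYDDDYDDD


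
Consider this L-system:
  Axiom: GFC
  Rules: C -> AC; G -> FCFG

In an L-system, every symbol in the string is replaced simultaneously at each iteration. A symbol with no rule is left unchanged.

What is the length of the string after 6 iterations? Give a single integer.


Step 0: length = 3
Step 1: length = 7
Step 2: length = 12
Step 3: length = 18
Step 4: length = 25
Step 5: length = 33
Step 6: length = 42

Answer: 42


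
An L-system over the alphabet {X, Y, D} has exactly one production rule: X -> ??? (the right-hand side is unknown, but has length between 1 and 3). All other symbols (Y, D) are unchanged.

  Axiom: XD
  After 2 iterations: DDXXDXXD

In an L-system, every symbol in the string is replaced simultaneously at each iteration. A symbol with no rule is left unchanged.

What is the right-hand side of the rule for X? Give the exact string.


Answer: DXX

Derivation:
Trying X -> DXX:
  Step 0: XD
  Step 1: DXXD
  Step 2: DDXXDXXD
Matches the given result.


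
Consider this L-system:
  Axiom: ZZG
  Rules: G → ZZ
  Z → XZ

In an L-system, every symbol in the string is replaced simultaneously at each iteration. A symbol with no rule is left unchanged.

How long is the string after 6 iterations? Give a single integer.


Answer: 26

Derivation:
Step 0: length = 3
Step 1: length = 6
Step 2: length = 10
Step 3: length = 14
Step 4: length = 18
Step 5: length = 22
Step 6: length = 26


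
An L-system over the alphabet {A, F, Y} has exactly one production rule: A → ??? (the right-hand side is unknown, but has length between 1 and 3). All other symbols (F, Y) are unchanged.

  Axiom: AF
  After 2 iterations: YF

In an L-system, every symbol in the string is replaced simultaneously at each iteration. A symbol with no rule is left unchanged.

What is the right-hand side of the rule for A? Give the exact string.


Trying A → Y:
  Step 0: AF
  Step 1: YF
  Step 2: YF
Matches the given result.

Answer: Y


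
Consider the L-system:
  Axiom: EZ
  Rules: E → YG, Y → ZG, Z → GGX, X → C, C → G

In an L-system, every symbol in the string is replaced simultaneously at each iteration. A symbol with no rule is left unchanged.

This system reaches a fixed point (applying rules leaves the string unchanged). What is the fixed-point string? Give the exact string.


Step 0: EZ
Step 1: YGGGX
Step 2: ZGGGGC
Step 3: GGXGGGGG
Step 4: GGCGGGGG
Step 5: GGGGGGGG
Step 6: GGGGGGGG  (unchanged — fixed point at step 5)

Answer: GGGGGGGG


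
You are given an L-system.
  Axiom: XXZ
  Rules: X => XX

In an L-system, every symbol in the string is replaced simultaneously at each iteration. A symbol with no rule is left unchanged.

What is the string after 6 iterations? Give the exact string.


Answer: XXXXXXXXXXXXXXXXXXXXXXXXXXXXXXXXXXXXXXXXXXXXXXXXXXXXXXXXXXXXXXXXXXXXXXXXXXXXXXXXXXXXXXXXXXXXXXXXXXXXXXXXXXXXXXXXXXXXXXXXXXXXXXXXZ

Derivation:
Step 0: XXZ
Step 1: XXXXZ
Step 2: XXXXXXXXZ
Step 3: XXXXXXXXXXXXXXXXZ
Step 4: XXXXXXXXXXXXXXXXXXXXXXXXXXXXXXXXZ
Step 5: XXXXXXXXXXXXXXXXXXXXXXXXXXXXXXXXXXXXXXXXXXXXXXXXXXXXXXXXXXXXXXXXZ
Step 6: XXXXXXXXXXXXXXXXXXXXXXXXXXXXXXXXXXXXXXXXXXXXXXXXXXXXXXXXXXXXXXXXXXXXXXXXXXXXXXXXXXXXXXXXXXXXXXXXXXXXXXXXXXXXXXXXXXXXXXXXXXXXXXXXZ


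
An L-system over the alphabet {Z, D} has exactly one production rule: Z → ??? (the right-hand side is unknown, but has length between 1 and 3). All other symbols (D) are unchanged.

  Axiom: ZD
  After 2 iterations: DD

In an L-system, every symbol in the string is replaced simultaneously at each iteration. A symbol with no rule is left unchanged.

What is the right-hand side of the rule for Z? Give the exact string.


Trying Z → D:
  Step 0: ZD
  Step 1: DD
  Step 2: DD
Matches the given result.

Answer: D


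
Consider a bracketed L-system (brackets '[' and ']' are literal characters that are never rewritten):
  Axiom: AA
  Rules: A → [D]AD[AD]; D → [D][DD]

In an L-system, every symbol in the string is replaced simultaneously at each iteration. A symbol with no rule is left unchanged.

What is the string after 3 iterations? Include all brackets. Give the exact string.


Answer: [[[D][DD]][[D][DD][D][DD]]][[D][DD]][D]AD[AD][D][DD][[D]AD[AD][D][DD]][[D][DD]][[D][DD][D][DD]][[[D][DD]][D]AD[AD][D][DD][[D]AD[AD][D][DD]][[D][DD]][[D][DD][D][DD]]][[[D][DD]][[D][DD][D][DD]]][[D][DD]][D]AD[AD][D][DD][[D]AD[AD][D][DD]][[D][DD]][[D][DD][D][DD]][[[D][DD]][D]AD[AD][D][DD][[D]AD[AD][D][DD]][[D][DD]][[D][DD][D][DD]]]

Derivation:
Step 0: AA
Step 1: [D]AD[AD][D]AD[AD]
Step 2: [[D][DD]][D]AD[AD][D][DD][[D]AD[AD][D][DD]][[D][DD]][D]AD[AD][D][DD][[D]AD[AD][D][DD]]
Step 3: [[[D][DD]][[D][DD][D][DD]]][[D][DD]][D]AD[AD][D][DD][[D]AD[AD][D][DD]][[D][DD]][[D][DD][D][DD]][[[D][DD]][D]AD[AD][D][DD][[D]AD[AD][D][DD]][[D][DD]][[D][DD][D][DD]]][[[D][DD]][[D][DD][D][DD]]][[D][DD]][D]AD[AD][D][DD][[D]AD[AD][D][DD]][[D][DD]][[D][DD][D][DD]][[[D][DD]][D]AD[AD][D][DD][[D]AD[AD][D][DD]][[D][DD]][[D][DD][D][DD]]]


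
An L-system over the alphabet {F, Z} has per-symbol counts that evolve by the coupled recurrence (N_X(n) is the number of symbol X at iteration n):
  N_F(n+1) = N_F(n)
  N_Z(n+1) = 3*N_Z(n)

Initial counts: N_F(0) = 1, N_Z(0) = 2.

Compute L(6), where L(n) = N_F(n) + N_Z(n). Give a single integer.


Answer: 1459

Derivation:
Step 0: N_F=1, N_Z=2, L=3
Step 1: N_F=1, N_Z=6, L=7
Step 2: N_F=1, N_Z=18, L=19
Step 3: N_F=1, N_Z=54, L=55
Step 4: N_F=1, N_Z=162, L=163
Step 5: N_F=1, N_Z=486, L=487
Step 6: N_F=1, N_Z=1458, L=1459


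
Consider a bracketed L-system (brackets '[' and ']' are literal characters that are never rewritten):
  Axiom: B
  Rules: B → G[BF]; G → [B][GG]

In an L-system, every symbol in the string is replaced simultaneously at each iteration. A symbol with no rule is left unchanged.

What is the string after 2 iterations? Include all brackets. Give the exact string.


Step 0: B
Step 1: G[BF]
Step 2: [B][GG][G[BF]F]

Answer: [B][GG][G[BF]F]


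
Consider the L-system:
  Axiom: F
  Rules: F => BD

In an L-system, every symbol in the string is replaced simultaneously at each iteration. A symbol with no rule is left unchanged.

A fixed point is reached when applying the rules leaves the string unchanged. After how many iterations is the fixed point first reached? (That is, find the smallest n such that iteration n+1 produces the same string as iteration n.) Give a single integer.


Answer: 1

Derivation:
Step 0: F
Step 1: BD
Step 2: BD  (unchanged — fixed point at step 1)


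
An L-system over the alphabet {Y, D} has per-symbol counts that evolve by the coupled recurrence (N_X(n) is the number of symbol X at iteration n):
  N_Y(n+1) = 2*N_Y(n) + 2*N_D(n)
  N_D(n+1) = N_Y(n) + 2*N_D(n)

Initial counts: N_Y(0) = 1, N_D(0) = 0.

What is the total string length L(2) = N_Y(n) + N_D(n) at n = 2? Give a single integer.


Step 0: N_Y=1, N_D=0, L=1
Step 1: N_Y=2, N_D=1, L=3
Step 2: N_Y=6, N_D=4, L=10

Answer: 10


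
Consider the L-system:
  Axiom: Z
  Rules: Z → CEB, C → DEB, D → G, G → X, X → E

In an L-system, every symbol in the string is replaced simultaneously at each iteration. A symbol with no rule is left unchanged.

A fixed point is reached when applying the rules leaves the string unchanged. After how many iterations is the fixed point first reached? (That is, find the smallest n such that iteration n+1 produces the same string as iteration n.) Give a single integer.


Answer: 5

Derivation:
Step 0: Z
Step 1: CEB
Step 2: DEBEB
Step 3: GEBEB
Step 4: XEBEB
Step 5: EEBEB
Step 6: EEBEB  (unchanged — fixed point at step 5)


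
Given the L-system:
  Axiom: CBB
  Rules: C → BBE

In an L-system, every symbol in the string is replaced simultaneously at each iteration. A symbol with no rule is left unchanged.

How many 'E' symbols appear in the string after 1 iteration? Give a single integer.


Answer: 1

Derivation:
Step 0: CBB  (0 'E')
Step 1: BBEBB  (1 'E')


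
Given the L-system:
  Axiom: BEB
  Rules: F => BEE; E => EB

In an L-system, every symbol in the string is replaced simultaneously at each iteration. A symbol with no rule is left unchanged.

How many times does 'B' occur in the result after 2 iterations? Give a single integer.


Step 0: BEB  (2 'B')
Step 1: BEBB  (3 'B')
Step 2: BEBBB  (4 'B')

Answer: 4


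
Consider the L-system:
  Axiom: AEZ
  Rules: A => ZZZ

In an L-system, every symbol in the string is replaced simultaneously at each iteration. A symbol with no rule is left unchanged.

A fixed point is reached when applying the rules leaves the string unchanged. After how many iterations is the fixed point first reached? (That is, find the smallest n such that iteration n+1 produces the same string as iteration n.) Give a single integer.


Step 0: AEZ
Step 1: ZZZEZ
Step 2: ZZZEZ  (unchanged — fixed point at step 1)

Answer: 1


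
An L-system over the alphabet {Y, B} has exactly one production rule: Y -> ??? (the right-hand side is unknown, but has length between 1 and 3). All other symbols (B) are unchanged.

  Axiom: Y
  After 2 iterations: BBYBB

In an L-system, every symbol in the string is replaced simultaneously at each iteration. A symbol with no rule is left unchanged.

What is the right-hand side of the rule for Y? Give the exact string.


Trying Y -> BYB:
  Step 0: Y
  Step 1: BYB
  Step 2: BBYBB
Matches the given result.

Answer: BYB


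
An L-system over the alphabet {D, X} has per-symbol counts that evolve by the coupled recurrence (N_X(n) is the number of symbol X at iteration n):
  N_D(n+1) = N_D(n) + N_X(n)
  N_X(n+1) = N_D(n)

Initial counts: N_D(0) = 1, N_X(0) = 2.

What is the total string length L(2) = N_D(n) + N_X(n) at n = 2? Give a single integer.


Step 0: N_D=1, N_X=2, L=3
Step 1: N_D=3, N_X=1, L=4
Step 2: N_D=4, N_X=3, L=7

Answer: 7


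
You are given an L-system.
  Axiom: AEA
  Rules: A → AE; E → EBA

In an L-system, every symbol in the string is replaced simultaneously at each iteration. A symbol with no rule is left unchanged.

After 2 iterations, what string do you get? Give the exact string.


Step 0: AEA
Step 1: AEEBAAE
Step 2: AEEBAEBABAEAEEBA

Answer: AEEBAEBABAEAEEBA


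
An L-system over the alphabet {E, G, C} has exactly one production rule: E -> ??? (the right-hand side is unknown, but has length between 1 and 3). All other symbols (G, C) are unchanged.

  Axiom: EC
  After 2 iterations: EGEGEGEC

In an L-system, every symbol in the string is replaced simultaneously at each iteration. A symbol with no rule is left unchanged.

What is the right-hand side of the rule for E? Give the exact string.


Answer: EGE

Derivation:
Trying E -> EGE:
  Step 0: EC
  Step 1: EGEC
  Step 2: EGEGEGEC
Matches the given result.


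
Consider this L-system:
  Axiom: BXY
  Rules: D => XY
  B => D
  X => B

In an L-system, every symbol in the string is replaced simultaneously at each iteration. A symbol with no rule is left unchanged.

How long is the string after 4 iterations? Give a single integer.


Answer: 5

Derivation:
Step 0: length = 3
Step 1: length = 3
Step 2: length = 4
Step 3: length = 5
Step 4: length = 5


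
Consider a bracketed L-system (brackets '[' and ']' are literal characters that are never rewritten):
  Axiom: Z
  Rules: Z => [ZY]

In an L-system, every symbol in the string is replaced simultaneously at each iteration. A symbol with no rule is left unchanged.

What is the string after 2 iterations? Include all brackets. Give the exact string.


Answer: [[ZY]Y]

Derivation:
Step 0: Z
Step 1: [ZY]
Step 2: [[ZY]Y]


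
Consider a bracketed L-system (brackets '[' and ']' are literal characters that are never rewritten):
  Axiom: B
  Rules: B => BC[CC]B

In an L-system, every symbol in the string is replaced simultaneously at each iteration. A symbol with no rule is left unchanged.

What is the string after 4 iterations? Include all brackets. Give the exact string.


Step 0: B
Step 1: BC[CC]B
Step 2: BC[CC]BC[CC]BC[CC]B
Step 3: BC[CC]BC[CC]BC[CC]BC[CC]BC[CC]BC[CC]BC[CC]B
Step 4: BC[CC]BC[CC]BC[CC]BC[CC]BC[CC]BC[CC]BC[CC]BC[CC]BC[CC]BC[CC]BC[CC]BC[CC]BC[CC]BC[CC]BC[CC]B

Answer: BC[CC]BC[CC]BC[CC]BC[CC]BC[CC]BC[CC]BC[CC]BC[CC]BC[CC]BC[CC]BC[CC]BC[CC]BC[CC]BC[CC]BC[CC]B


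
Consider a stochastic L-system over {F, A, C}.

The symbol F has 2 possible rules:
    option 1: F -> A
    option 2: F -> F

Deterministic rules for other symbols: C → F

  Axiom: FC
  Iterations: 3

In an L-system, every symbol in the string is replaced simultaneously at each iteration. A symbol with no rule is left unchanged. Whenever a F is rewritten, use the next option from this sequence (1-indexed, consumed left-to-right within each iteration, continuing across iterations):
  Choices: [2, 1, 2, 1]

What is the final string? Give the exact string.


Step 0: FC
Step 1: FF  (used choices [2])
Step 2: AF  (used choices [1, 2])
Step 3: AA  (used choices [1])

Answer: AA


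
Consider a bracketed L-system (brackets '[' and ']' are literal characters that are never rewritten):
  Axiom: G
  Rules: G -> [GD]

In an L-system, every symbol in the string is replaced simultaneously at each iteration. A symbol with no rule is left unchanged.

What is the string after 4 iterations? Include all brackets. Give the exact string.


Step 0: G
Step 1: [GD]
Step 2: [[GD]D]
Step 3: [[[GD]D]D]
Step 4: [[[[GD]D]D]D]

Answer: [[[[GD]D]D]D]


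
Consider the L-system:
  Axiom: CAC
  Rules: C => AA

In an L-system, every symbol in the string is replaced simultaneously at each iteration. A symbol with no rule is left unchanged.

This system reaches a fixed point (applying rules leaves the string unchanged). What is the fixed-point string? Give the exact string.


Answer: AAAAA

Derivation:
Step 0: CAC
Step 1: AAAAA
Step 2: AAAAA  (unchanged — fixed point at step 1)


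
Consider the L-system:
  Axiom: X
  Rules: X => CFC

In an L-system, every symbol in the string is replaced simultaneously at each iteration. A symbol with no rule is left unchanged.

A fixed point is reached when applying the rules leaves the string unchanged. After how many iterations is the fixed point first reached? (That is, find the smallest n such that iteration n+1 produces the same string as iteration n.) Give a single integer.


Answer: 1

Derivation:
Step 0: X
Step 1: CFC
Step 2: CFC  (unchanged — fixed point at step 1)


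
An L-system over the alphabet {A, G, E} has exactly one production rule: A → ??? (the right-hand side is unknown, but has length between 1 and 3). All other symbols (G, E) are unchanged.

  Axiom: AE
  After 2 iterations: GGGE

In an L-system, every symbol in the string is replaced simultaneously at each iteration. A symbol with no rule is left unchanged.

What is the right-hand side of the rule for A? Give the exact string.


Trying A → GGG:
  Step 0: AE
  Step 1: GGGE
  Step 2: GGGE
Matches the given result.

Answer: GGG


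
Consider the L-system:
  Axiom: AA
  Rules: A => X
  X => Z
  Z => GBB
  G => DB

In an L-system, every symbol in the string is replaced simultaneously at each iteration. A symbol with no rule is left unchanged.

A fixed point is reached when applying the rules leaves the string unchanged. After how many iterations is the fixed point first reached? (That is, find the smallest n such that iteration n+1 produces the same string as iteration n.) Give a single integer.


Answer: 4

Derivation:
Step 0: AA
Step 1: XX
Step 2: ZZ
Step 3: GBBGBB
Step 4: DBBBDBBB
Step 5: DBBBDBBB  (unchanged — fixed point at step 4)


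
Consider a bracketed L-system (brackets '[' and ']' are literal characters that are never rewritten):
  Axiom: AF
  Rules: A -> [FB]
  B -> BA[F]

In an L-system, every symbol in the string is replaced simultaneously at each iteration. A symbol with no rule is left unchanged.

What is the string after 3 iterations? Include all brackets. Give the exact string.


Step 0: AF
Step 1: [FB]F
Step 2: [FBA[F]]F
Step 3: [FBA[F][FB][F]]F

Answer: [FBA[F][FB][F]]F


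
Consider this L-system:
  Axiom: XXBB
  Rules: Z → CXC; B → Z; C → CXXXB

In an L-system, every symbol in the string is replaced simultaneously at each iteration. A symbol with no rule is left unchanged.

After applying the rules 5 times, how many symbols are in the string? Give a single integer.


Answer: 64

Derivation:
Step 0: length = 4
Step 1: length = 4
Step 2: length = 8
Step 3: length = 24
Step 4: length = 40
Step 5: length = 64


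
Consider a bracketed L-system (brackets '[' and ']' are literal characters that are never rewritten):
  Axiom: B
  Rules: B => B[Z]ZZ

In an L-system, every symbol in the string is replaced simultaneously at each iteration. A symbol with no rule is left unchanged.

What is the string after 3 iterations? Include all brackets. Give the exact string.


Answer: B[Z]ZZ[Z]ZZ[Z]ZZ

Derivation:
Step 0: B
Step 1: B[Z]ZZ
Step 2: B[Z]ZZ[Z]ZZ
Step 3: B[Z]ZZ[Z]ZZ[Z]ZZ


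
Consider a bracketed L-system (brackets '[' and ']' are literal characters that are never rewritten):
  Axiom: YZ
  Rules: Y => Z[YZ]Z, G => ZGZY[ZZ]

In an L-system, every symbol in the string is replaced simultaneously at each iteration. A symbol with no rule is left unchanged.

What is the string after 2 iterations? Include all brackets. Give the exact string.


Answer: Z[Z[YZ]ZZ]ZZ

Derivation:
Step 0: YZ
Step 1: Z[YZ]ZZ
Step 2: Z[Z[YZ]ZZ]ZZ


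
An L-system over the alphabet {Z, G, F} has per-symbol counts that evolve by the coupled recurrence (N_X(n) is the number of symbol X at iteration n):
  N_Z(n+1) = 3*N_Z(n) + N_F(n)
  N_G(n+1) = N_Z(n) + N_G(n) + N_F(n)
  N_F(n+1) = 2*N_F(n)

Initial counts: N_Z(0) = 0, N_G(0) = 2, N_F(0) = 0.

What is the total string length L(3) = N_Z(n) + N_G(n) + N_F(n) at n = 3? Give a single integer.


Step 0: N_Z=0, N_G=2, N_F=0, L=2
Step 1: N_Z=0, N_G=2, N_F=0, L=2
Step 2: N_Z=0, N_G=2, N_F=0, L=2
Step 3: N_Z=0, N_G=2, N_F=0, L=2

Answer: 2


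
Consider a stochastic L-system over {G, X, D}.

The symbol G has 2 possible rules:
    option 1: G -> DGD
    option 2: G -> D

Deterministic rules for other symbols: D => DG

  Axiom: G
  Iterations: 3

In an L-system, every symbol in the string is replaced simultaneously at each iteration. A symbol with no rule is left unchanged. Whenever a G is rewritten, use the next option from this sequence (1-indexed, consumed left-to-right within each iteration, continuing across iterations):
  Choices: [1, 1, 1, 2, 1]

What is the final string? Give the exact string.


Step 0: G
Step 1: DGD  (used choices [1])
Step 2: DGDGDDG  (used choices [1])
Step 3: DGDGDDGDDGDGDGD  (used choices [1, 2, 1])

Answer: DGDGDDGDDGDGDGD


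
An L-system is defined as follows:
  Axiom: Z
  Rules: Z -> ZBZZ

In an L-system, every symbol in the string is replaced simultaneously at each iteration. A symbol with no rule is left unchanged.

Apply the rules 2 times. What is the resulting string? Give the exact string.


Step 0: Z
Step 1: ZBZZ
Step 2: ZBZZBZBZZZBZZ

Answer: ZBZZBZBZZZBZZ


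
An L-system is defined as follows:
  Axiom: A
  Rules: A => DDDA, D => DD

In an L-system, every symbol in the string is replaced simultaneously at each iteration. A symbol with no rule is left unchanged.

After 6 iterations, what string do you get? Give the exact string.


Answer: DDDDDDDDDDDDDDDDDDDDDDDDDDDDDDDDDDDDDDDDDDDDDDDDDDDDDDDDDDDDDDDDDDDDDDDDDDDDDDDDDDDDDDDDDDDDDDDDDDDDDDDDDDDDDDDDDDDDDDDDDDDDDDDDDDDDDDDDDDDDDDDDDDDDDDDDDDDDDDDDDDDDDDDDDDDDDDDDDDDDDDDDDDDDDA

Derivation:
Step 0: A
Step 1: DDDA
Step 2: DDDDDDDDDA
Step 3: DDDDDDDDDDDDDDDDDDDDDA
Step 4: DDDDDDDDDDDDDDDDDDDDDDDDDDDDDDDDDDDDDDDDDDDDDA
Step 5: DDDDDDDDDDDDDDDDDDDDDDDDDDDDDDDDDDDDDDDDDDDDDDDDDDDDDDDDDDDDDDDDDDDDDDDDDDDDDDDDDDDDDDDDDDDDDA
Step 6: DDDDDDDDDDDDDDDDDDDDDDDDDDDDDDDDDDDDDDDDDDDDDDDDDDDDDDDDDDDDDDDDDDDDDDDDDDDDDDDDDDDDDDDDDDDDDDDDDDDDDDDDDDDDDDDDDDDDDDDDDDDDDDDDDDDDDDDDDDDDDDDDDDDDDDDDDDDDDDDDDDDDDDDDDDDDDDDDDDDDDDDDDDDDDA


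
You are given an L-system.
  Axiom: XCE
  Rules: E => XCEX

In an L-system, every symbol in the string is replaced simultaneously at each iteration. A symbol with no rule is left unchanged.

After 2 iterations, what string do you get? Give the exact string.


Step 0: XCE
Step 1: XCXCEX
Step 2: XCXCXCEXX

Answer: XCXCXCEXX


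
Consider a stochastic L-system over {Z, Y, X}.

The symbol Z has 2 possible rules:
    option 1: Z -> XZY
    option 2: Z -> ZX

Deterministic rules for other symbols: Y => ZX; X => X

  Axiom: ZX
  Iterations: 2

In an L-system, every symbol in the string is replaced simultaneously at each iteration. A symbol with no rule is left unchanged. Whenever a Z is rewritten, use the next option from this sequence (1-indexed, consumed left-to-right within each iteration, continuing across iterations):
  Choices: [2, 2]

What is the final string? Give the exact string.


Answer: ZXXX

Derivation:
Step 0: ZX
Step 1: ZXX  (used choices [2])
Step 2: ZXXX  (used choices [2])


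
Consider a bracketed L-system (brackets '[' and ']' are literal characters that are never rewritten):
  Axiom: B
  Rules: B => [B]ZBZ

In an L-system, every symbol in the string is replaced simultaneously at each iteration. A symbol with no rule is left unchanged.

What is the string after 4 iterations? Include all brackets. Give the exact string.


Answer: [[[[B]ZBZ]Z[B]ZBZZ]Z[[B]ZBZ]Z[B]ZBZZZ]Z[[[B]ZBZ]Z[B]ZBZZ]Z[[B]ZBZ]Z[B]ZBZZZZ

Derivation:
Step 0: B
Step 1: [B]ZBZ
Step 2: [[B]ZBZ]Z[B]ZBZZ
Step 3: [[[B]ZBZ]Z[B]ZBZZ]Z[[B]ZBZ]Z[B]ZBZZZ
Step 4: [[[[B]ZBZ]Z[B]ZBZZ]Z[[B]ZBZ]Z[B]ZBZZZ]Z[[[B]ZBZ]Z[B]ZBZZ]Z[[B]ZBZ]Z[B]ZBZZZZ


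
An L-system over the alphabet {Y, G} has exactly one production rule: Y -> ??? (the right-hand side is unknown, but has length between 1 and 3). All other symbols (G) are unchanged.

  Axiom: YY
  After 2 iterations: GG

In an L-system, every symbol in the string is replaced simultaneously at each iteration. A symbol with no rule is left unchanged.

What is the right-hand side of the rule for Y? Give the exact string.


Trying Y -> G:
  Step 0: YY
  Step 1: GG
  Step 2: GG
Matches the given result.

Answer: G


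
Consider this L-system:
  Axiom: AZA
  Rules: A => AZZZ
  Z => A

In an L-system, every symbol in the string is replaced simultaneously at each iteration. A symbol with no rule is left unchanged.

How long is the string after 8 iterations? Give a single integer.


Answer: 2826

Derivation:
Step 0: length = 3
Step 1: length = 9
Step 2: length = 18
Step 3: length = 45
Step 4: length = 99
Step 5: length = 234
Step 6: length = 531
Step 7: length = 1233
Step 8: length = 2826


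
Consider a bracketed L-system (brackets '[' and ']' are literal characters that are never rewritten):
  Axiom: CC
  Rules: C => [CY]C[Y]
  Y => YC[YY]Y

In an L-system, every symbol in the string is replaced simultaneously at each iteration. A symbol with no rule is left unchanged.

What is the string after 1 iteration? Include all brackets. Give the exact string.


Answer: [CY]C[Y][CY]C[Y]

Derivation:
Step 0: CC
Step 1: [CY]C[Y][CY]C[Y]


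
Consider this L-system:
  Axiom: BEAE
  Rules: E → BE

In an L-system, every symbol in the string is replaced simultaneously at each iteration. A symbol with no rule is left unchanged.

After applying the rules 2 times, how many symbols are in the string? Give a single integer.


Step 0: length = 4
Step 1: length = 6
Step 2: length = 8

Answer: 8


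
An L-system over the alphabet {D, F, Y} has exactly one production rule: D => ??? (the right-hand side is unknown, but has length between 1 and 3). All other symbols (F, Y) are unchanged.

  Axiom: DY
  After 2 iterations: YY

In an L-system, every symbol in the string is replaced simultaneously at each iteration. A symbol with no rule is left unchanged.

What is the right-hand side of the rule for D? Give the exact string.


Trying D => Y:
  Step 0: DY
  Step 1: YY
  Step 2: YY
Matches the given result.

Answer: Y


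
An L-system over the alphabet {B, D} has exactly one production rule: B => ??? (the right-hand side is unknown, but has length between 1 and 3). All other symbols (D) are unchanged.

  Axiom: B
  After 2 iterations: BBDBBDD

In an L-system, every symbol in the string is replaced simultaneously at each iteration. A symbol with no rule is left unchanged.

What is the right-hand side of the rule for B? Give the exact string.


Trying B => BBD:
  Step 0: B
  Step 1: BBD
  Step 2: BBDBBDD
Matches the given result.

Answer: BBD


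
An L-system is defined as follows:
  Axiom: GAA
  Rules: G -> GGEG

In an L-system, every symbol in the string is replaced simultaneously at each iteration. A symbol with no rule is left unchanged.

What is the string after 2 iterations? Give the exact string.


Step 0: GAA
Step 1: GGEGAA
Step 2: GGEGGGEGEGGEGAA

Answer: GGEGGGEGEGGEGAA


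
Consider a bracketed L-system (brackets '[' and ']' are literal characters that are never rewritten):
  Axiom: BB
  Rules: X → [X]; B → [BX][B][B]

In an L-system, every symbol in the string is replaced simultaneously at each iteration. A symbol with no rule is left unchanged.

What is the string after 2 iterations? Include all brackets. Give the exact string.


Answer: [[BX][B][B][X]][[BX][B][B]][[BX][B][B]][[BX][B][B][X]][[BX][B][B]][[BX][B][B]]

Derivation:
Step 0: BB
Step 1: [BX][B][B][BX][B][B]
Step 2: [[BX][B][B][X]][[BX][B][B]][[BX][B][B]][[BX][B][B][X]][[BX][B][B]][[BX][B][B]]


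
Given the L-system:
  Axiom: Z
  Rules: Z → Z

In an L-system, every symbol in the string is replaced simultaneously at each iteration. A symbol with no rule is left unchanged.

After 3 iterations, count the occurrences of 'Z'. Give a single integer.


Step 0: Z  (1 'Z')
Step 1: Z  (1 'Z')
Step 2: Z  (1 'Z')
Step 3: Z  (1 'Z')

Answer: 1


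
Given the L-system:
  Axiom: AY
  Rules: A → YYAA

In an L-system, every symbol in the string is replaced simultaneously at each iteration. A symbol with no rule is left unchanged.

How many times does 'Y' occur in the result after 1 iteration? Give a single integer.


Step 0: AY  (1 'Y')
Step 1: YYAAY  (3 'Y')

Answer: 3


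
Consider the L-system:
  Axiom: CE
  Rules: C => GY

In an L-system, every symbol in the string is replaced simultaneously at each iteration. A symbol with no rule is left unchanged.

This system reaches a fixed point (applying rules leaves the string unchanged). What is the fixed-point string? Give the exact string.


Step 0: CE
Step 1: GYE
Step 2: GYE  (unchanged — fixed point at step 1)

Answer: GYE


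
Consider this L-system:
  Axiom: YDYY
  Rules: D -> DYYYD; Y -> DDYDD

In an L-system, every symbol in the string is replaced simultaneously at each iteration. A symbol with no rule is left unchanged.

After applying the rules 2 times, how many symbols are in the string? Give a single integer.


Step 0: length = 4
Step 1: length = 20
Step 2: length = 100

Answer: 100


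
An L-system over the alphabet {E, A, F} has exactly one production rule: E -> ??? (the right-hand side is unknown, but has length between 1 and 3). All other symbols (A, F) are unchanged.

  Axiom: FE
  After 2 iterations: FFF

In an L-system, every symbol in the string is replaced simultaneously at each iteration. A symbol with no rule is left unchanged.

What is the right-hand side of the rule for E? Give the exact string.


Answer: FF

Derivation:
Trying E -> FF:
  Step 0: FE
  Step 1: FFF
  Step 2: FFF
Matches the given result.
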